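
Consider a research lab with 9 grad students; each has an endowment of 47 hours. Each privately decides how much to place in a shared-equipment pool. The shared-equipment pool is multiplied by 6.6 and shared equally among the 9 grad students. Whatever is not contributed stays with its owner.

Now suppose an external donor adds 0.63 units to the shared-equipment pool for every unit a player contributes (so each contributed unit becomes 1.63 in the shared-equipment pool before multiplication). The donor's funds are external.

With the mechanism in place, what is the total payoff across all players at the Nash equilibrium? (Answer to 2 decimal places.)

4550.63 hours

With the mechanism, a contributed unit returns 6.6 × 1.63 / 9 = 1.1953 per unit of net cost to the contributor — now above 1 — so contributing fully is weakly dominant for every player.
At the Nash equilibrium everyone contributes 47. Group total payoff = 6.6 × 1.63 × 423 = 4550.63.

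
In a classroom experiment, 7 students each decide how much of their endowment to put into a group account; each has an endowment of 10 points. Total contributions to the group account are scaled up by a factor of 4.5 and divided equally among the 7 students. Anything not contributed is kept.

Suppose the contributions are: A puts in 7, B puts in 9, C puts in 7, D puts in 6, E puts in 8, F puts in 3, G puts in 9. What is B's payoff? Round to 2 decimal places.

Total contributed: 7 + 9 + 7 + 6 + 8 + 3 + 9 = 49.
Each receives 4.5 × 49 / 7 = 31.50 from the group account.
B keeps 10 − 9 = 1, so B's payoff is 1 + 31.50 = 32.50.

32.50 points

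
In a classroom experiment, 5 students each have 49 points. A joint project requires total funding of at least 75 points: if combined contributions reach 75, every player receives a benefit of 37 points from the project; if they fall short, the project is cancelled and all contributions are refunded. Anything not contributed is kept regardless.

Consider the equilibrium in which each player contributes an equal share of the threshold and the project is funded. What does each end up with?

71 points

Equal share of the threshold: 75/5 = 15.
At this profile no one gains by cutting their contribution: any cut drops the total below 75, the project is cancelled, contributions are refunded, and the deviator ends with 49, which is less than 49 − 15 + 37 = 71. Contributing more than 15 just wastes the excess. So contributing exactly 15 is a best response.
Each player's payoff: 49 − 15 + 37 = 71.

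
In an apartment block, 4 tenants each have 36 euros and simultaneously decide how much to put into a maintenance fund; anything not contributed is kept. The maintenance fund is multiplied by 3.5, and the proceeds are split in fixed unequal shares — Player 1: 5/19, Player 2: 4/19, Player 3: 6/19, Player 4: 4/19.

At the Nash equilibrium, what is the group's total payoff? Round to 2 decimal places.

Player j's private return per contributed unit is 3.5 × (j's share). Contributing is weakly dominant for j when that share is at least 1/3.5 = 0.2857, and contributing 0 is dominant otherwise.
The only share above 0.2857 is Player 3's 6/19, contributing 36; the remaining 3 contribute 0. Total contributed: 36.
The maintenance fund pays out 3.5 × 36 = 126.00 in total (split across the unequal shares, but the aggregate is all that matters for the group sum).
The 3 free-riders keep 36 each, adding 108. Group total = 108 + 126.00 = 234.00.

234.00 euros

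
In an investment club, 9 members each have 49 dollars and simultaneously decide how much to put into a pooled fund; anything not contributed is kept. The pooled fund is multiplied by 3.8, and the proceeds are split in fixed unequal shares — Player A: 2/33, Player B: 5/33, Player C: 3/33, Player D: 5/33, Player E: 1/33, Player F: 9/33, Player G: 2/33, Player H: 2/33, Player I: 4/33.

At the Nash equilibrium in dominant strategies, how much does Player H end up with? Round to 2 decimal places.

Player j's private return per contributed unit is 3.8 × (j's share). Contributing is weakly dominant for j when that share is at least 1/3.8 = 0.2632, and contributing 0 is dominant otherwise.
The only share above 0.2632 is Player F's 9/33, contributing 49; the remaining 8 contribute 0. Total contributed: 49.
Player H keeps 49 and receives 3.8 × 49 × 2/33 = 11.28 from the pooled fund, for a payoff of 60.28.

60.28 dollars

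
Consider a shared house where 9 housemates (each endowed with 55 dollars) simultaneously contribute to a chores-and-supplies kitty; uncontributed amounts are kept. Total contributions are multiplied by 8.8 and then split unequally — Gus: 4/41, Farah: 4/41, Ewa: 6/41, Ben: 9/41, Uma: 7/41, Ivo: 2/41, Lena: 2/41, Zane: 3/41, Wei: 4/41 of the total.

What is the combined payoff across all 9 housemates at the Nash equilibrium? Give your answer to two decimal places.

1782.00 dollars

A player with share s gets back 8.8·s per unit contributed, so full contribution is dominant for anyone with s > 1/8.8 = 0.1136 and zero contribution is dominant for anyone below.
The shares above 0.1136 belong to Ewa, Ben and Uma, contributing 55 each; the remaining 6 contribute 0. Total contributed: 165.
The chores-and-supplies kitty pays out 8.8 × 165 = 1452.00 in total (split across the unequal shares, but the aggregate is all that matters for the group sum).
The 6 free-riders keep 55 each, adding 330. Group total = 330 + 1452.00 = 1782.00.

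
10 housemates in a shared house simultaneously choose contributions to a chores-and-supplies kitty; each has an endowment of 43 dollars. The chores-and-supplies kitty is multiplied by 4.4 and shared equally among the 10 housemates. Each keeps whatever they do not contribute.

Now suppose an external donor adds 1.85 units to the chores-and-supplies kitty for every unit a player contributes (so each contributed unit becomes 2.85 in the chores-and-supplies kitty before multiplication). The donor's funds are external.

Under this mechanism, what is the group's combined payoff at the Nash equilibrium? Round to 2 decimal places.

5392.20 dollars

With the mechanism, a contributed unit returns 4.4 × 2.85 / 10 = 1.2540 per unit of net cost to the contributor — now above 1 — so contributing fully is weakly dominant for every player.
At the Nash equilibrium everyone contributes 43. Group total payoff = 4.4 × 2.85 × 430 = 5392.20.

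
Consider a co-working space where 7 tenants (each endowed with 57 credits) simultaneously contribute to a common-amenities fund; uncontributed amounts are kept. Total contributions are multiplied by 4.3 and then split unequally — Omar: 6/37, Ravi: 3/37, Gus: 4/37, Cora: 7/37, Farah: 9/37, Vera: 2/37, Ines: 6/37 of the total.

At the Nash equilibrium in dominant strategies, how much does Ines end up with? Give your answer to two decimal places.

96.75 credits

For player j, contributing a unit is worthwhile iff 4.3 × (j's share) ≥ 1, i.e. iff j's share is at least 0.2326.
Farah alone (share 9/37) is above the threshold, contributing 57; the remaining 6 contribute 0. Total contributed: 57.
Ines keeps 57 and receives 4.3 × 57 × 6/37 = 39.75 from the common-amenities fund, for a payoff of 96.75.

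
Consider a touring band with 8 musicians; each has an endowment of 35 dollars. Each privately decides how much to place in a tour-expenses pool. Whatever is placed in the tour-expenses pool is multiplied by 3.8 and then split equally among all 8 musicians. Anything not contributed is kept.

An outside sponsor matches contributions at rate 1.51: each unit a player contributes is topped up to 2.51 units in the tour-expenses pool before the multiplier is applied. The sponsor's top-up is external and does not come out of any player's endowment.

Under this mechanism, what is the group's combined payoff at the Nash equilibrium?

2670.64 dollars

The effective private return per unit is now 3.8 × 2.51 / 8 = 1.1923 > 1, so every player's dominant strategy flips to full contribution.
So the Nash equilibrium is full contribution by all 8; the group earns 3.8 × 2.51 × 280 = 2670.64.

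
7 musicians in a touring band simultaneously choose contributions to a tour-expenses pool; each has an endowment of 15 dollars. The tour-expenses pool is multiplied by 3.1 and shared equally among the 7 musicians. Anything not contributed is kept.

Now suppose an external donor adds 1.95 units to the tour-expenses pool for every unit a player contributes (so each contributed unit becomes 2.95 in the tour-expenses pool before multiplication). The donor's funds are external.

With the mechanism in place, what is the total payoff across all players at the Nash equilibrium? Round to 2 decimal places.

Under the mechanism each unit contributed yields 3.1 × 2.95 / 7 = 1.3064 back to its contributor per unit of net cost, which exceeds 1, making full contribution the dominant choice for everyone.
At the Nash equilibrium everyone contributes 15. Group total payoff = 3.1 × 2.95 × 105 = 960.23.

960.23 dollars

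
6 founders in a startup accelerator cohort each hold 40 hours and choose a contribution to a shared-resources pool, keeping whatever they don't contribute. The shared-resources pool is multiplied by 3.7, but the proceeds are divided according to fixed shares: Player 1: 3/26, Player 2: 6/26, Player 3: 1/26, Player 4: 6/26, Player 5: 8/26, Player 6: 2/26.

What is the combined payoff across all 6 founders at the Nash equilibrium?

348.00 hours

For player j, contributing a unit is worthwhile iff 3.7 × (j's share) ≥ 1, i.e. iff j's share is at least 0.2703.
Only Player 5 (8/26) clears that bar, contributing 40; the remaining 5 contribute 0. Total contributed: 40.
The shared-resources pool pays out 3.7 × 40 = 148.00 in total (split across the unequal shares, but the aggregate is all that matters for the group sum).
The 5 free-riders keep 40 each, adding 200. Group total = 200 + 148.00 = 348.00.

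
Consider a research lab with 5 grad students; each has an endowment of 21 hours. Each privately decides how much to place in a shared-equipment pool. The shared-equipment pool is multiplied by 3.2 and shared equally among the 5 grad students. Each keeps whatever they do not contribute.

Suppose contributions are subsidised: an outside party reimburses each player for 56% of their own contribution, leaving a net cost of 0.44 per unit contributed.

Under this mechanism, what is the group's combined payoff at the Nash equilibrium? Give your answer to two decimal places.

394.80 hours

With the mechanism, a contributed unit returns (3.2/5) / 0.44 = 1.4545 per unit of net cost to the contributor — now above 1 — so contributing fully is weakly dominant for every player.
So the Nash equilibrium is full contribution by all 5; the group earns 5 × (21 × 0.56 + 3.2 × 21) = 394.80.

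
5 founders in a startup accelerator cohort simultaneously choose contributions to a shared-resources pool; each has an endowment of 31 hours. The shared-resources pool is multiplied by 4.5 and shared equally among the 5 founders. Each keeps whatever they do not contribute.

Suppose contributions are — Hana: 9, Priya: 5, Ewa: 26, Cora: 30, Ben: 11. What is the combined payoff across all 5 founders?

Total contributed: 9 + 5 + 26 + 30 + 11 = 81; total kept: 5 × 31 − 81 = 74.
The shared-resources pool pays out 4.5 × 81 = 364.50 in aggregate.
Group total = 74 + 364.50 = 438.50.

438.50 hours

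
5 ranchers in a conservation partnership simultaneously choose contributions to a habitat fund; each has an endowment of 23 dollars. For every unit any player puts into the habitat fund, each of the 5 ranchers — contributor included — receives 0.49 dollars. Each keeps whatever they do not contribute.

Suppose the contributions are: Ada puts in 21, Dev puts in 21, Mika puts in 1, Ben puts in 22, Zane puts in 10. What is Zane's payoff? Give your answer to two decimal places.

Total contributed: 21 + 21 + 1 + 22 + 10 = 75.
Each receives 0.49 × 75 = 36.75 from the habitat fund.
Zane keeps 23 − 10 = 13, so Zane's payoff is 13 + 36.75 = 49.75.

49.75 dollars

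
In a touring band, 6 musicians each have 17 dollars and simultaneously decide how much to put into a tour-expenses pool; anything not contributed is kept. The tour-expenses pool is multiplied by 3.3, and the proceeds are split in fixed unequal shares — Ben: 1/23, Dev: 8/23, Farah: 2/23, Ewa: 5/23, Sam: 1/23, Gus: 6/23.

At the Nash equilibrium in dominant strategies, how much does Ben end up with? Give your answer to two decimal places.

19.44 dollars

Player j's private return per contributed unit is 3.3 × (j's share). Contributing is weakly dominant for j when that share is at least 1/3.3 = 0.3030, and contributing 0 is dominant otherwise.
The only share above 0.3030 is Dev's 8/23, contributing 17; the remaining 5 contribute 0. Total contributed: 17.
Ben keeps 17 and receives 3.3 × 17 × 1/23 = 2.44 from the tour-expenses pool, for a payoff of 19.44.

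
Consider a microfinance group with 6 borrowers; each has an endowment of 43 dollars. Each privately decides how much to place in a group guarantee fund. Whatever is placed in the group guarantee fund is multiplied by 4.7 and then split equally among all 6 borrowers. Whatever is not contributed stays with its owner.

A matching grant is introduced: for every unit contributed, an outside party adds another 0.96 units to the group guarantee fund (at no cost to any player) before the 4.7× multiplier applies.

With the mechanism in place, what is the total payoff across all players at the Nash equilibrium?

2376.70 dollars

Under the mechanism each unit contributed yields 4.7 × 1.96 / 6 = 1.5353 back to its contributor per unit of net cost, which exceeds 1, making full contribution the dominant choice for everyone.
So the Nash equilibrium is full contribution by all 6; the group earns 4.7 × 1.96 × 258 = 2376.70.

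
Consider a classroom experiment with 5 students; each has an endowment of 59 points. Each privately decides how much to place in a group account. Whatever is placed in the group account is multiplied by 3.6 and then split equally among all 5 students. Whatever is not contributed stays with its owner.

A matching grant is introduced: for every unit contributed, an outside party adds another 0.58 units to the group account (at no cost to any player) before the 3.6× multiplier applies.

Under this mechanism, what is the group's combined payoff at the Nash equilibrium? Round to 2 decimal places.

Under the mechanism each unit contributed yields 3.6 × 1.58 / 5 = 1.1376 back to its contributor per unit of net cost, which exceeds 1, making full contribution the dominant choice for everyone.
So the Nash equilibrium is full contribution by all 5; the group earns 3.6 × 1.58 × 295 = 1677.96.

1677.96 points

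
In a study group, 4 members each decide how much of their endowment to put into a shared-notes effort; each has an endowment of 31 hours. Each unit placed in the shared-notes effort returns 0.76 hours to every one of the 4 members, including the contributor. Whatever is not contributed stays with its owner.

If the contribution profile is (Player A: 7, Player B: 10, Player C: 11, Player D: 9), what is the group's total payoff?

199.48 hours

Total contributed: 7 + 10 + 11 + 9 = 37; total kept: 4 × 31 − 37 = 87.
The shared-notes effort pays out 0.76 × 4 × 37 = 112.48 in aggregate.
Group total = 87 + 112.48 = 199.48.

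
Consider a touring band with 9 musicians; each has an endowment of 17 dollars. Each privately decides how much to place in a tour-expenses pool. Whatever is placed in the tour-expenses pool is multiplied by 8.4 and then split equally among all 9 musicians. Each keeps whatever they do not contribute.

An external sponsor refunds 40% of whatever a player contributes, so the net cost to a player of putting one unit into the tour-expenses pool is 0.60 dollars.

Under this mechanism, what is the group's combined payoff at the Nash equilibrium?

With the mechanism, a contributed unit returns (8.4/9) / 0.60 = 1.5556 per unit of net cost to the contributor — now above 1 — so contributing fully is weakly dominant for every player.
So the Nash equilibrium is full contribution by all 9; the group earns 9 × (17 × 0.40 + 8.4 × 17) = 1346.40.

1346.40 dollars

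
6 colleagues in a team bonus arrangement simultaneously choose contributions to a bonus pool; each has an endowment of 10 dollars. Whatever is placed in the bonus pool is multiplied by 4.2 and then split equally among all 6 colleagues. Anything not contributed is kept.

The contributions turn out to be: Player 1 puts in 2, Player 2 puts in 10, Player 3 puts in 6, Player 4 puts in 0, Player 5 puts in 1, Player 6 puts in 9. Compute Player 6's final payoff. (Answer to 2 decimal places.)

Total contributed: 2 + 10 + 6 + 0 + 1 + 9 = 28.
Each receives 4.2 × 28 / 6 = 19.60 from the bonus pool.
Player 6 keeps 10 − 9 = 1, so Player 6's payoff is 1 + 19.60 = 20.60.

20.60 dollars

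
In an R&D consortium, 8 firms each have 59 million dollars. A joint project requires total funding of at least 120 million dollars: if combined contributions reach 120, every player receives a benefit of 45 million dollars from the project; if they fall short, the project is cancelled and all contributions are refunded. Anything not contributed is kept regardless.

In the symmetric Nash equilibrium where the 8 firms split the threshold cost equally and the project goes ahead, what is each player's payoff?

89 million dollars

Equal share of the threshold: 120/8 = 15.
At this profile no one gains by cutting their contribution: any cut drops the total below 120, the project is cancelled, contributions are refunded, and the deviator ends with 59, which is less than 59 − 15 + 45 = 89. Contributing more than 15 just wastes the excess. So contributing exactly 15 is a best response.
Each player's payoff: 59 − 15 + 45 = 89.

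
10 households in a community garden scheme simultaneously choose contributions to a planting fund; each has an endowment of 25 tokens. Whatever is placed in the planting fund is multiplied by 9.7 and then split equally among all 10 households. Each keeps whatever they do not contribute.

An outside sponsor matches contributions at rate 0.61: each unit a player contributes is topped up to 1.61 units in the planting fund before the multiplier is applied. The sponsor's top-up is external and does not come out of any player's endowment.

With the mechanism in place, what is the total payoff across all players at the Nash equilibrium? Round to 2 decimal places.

The effective private return per unit is now 9.7 × 1.61 / 10 = 1.5617 > 1, so every player's dominant strategy flips to full contribution.
At the Nash equilibrium everyone contributes 25. Group total payoff = 9.7 × 1.61 × 250 = 3904.25.

3904.25 tokens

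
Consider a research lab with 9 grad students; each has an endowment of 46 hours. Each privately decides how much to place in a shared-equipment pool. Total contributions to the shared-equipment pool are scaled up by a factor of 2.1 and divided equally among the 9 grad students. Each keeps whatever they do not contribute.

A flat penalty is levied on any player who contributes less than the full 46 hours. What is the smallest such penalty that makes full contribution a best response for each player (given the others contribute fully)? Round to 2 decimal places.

Given the others contribute fully, the best deviation is to contribute 0 (any partial contribution still incurs the fine and gives up units whose private return 0.2333 is below 1).
Deviating from 46 to 0 saves 46 hours but forfeits the deviator's share of the drop in the shared-equipment pool: 2.1/9 × 46 = 10.73.
So the deviation gain is 46 − 10.73 = 35.27, and the fine must be at least 35.27 hours to wipe it out.

35.27 hours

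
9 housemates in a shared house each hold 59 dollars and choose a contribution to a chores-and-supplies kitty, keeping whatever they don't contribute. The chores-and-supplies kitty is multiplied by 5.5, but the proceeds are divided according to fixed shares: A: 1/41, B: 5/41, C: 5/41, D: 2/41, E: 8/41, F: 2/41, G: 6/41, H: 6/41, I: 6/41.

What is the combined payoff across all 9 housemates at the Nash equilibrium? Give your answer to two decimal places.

Each unit j contributes comes back to j as 5.5 × (j's share), so j prefers to contribute only if that share exceeds 1/5.5 = 0.1818; otherwise keeping the unit dominates.
Only E (8/41) clears that bar, contributing 59; the remaining 8 contribute 0. Total contributed: 59.
The chores-and-supplies kitty pays out 5.5 × 59 = 324.50 in total (split across the unequal shares, but the aggregate is all that matters for the group sum).
The 8 free-riders keep 59 each, adding 472. Group total = 472 + 324.50 = 796.50.

796.50 dollars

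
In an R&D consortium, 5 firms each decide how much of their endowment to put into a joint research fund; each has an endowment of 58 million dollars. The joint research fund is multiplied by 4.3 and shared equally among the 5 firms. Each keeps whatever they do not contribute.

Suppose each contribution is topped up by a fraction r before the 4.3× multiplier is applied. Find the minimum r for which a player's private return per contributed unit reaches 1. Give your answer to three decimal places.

0.163

With matching at rate r, one contributed unit becomes (1 + r) in the joint research fund and returns 4.3 × (1 + r) / 5 to the contributor.
Setting this equal to 1: 1 + r = 5/4.3 = 1.1628.
So the minimum matching rate is r = 1.1628 − 1 = 0.163.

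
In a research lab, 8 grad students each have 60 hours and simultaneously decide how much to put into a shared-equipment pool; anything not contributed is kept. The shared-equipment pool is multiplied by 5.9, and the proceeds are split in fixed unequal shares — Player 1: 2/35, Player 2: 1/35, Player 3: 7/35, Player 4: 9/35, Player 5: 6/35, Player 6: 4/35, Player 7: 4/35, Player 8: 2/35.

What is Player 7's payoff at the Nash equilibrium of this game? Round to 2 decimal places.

181.37 hours

A player with share s gets back 5.9·s per unit contributed, so full contribution is dominant for anyone with s > 1/5.9 = 0.1695 and zero contribution is dominant for anyone below.
The shares above 0.1695 belong to Player 3, Player 4 and Player 5, contributing 60 each; the remaining 5 contribute 0. Total contributed: 180.
Player 7 keeps 60 and receives 5.9 × 180 × 4/35 = 121.37 from the shared-equipment pool, for a payoff of 181.37.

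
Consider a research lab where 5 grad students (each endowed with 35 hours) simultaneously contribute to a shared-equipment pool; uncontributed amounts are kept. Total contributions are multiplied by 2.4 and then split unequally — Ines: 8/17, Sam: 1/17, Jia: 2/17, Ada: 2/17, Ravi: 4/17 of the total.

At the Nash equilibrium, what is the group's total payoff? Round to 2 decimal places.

Each unit j contributes comes back to j as 2.4 × (j's share), so j prefers to contribute only if that share exceeds 1/2.4 = 0.4167; otherwise keeping the unit dominates.
Ines alone (share 8/17) is above the threshold, contributing 35; the remaining 4 contribute 0. Total contributed: 35.
The shared-equipment pool pays out 2.4 × 35 = 84.00 in total (split across the unequal shares, but the aggregate is all that matters for the group sum).
The 4 free-riders keep 35 each, adding 140. Group total = 140 + 84.00 = 224.00.

224.00 hours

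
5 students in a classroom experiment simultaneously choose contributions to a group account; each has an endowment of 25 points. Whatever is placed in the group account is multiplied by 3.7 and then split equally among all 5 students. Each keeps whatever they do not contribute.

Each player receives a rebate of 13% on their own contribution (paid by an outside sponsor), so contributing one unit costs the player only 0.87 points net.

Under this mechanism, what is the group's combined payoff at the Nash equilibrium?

With the mechanism, a contributed unit returns (3.7/5) / 0.87 = 0.8506 per unit of net cost — still below 1 — so contributing 0 remains dominant for every player.
Everyone keeps their endowment and the group total is 5 × 25 = 125.

125.00 points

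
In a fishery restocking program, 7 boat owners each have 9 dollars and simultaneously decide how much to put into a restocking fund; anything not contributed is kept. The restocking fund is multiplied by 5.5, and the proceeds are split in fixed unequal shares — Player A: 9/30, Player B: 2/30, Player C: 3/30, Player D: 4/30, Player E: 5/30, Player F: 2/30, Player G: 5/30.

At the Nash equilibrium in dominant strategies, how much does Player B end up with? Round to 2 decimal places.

12.30 dollars

A player with share s gets back 5.5·s per unit contributed, so full contribution is dominant for anyone with s > 1/5.5 = 0.1818 and zero contribution is dominant for anyone below.
Only Player A (9/30) clears that bar, contributing 9; the remaining 6 contribute 0. Total contributed: 9.
Player B keeps 9 and receives 5.5 × 9 × 2/30 = 3.30 from the restocking fund, for a payoff of 12.30.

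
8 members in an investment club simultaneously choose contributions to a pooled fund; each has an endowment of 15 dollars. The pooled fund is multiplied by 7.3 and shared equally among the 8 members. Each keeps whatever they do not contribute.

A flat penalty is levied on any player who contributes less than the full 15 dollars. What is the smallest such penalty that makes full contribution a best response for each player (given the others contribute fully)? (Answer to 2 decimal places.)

1.31 dollars

Given the others contribute fully, the best deviation is to contribute 0 (any partial contribution still incurs the fine and gives up units whose private return 0.9125 is below 1).
Deviating from 15 to 0 saves 15 dollars but forfeits the deviator's share of the drop in the pooled fund: 7.3/8 × 15 = 13.69.
So the deviation gain is 15 − 13.69 = 1.31, and the fine must be at least 1.31 dollars to wipe it out.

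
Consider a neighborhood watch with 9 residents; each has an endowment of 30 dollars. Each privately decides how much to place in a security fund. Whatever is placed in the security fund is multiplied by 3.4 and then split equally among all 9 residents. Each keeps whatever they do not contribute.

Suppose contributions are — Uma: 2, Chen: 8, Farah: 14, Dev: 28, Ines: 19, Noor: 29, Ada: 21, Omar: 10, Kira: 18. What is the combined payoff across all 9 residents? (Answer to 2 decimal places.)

627.60 dollars

Total contributed: 2 + 8 + 14 + 28 + 19 + 29 + 21 + 10 + 18 = 149; total kept: 9 × 30 − 149 = 121.
The security fund pays out 3.4 × 149 = 506.60 in aggregate.
Group total = 121 + 506.60 = 627.60.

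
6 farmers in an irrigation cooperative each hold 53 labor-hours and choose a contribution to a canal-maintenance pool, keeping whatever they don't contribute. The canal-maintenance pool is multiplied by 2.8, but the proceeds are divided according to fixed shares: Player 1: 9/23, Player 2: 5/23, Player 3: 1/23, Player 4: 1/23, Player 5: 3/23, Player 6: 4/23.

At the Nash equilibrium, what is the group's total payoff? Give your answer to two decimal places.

Player j's private return per contributed unit is 2.8 × (j's share). Contributing is weakly dominant for j when that share is at least 1/2.8 = 0.3571, and contributing 0 is dominant otherwise.
Player 1 alone (share 9/23) is above the threshold, contributing 53; the remaining 5 contribute 0. Total contributed: 53.
The canal-maintenance pool pays out 2.8 × 53 = 148.40 in total (split across the unequal shares, but the aggregate is all that matters for the group sum).
The 5 free-riders keep 53 each, adding 265. Group total = 265 + 148.40 = 413.40.

413.40 labor-hours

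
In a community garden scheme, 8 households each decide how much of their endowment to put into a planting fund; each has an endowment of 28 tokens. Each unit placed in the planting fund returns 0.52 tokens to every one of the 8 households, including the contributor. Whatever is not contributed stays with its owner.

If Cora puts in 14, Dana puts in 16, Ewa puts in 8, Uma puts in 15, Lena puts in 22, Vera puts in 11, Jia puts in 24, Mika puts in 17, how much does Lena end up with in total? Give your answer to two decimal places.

Total contributed: 14 + 16 + 8 + 15 + 22 + 11 + 24 + 17 = 127.
Each receives 0.52 × 127 = 66.04 from the planting fund.
Lena keeps 28 − 22 = 6, so Lena's payoff is 6 + 66.04 = 72.04.

72.04 tokens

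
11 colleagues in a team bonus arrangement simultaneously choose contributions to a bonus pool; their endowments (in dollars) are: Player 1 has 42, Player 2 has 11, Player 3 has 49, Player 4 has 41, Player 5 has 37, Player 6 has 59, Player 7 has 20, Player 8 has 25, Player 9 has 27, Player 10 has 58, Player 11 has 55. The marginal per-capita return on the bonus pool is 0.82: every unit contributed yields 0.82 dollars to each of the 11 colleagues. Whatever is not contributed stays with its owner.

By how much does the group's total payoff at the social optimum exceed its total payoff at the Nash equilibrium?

The private return per contributed unit is 0.82 < 1 for everyone, so the Nash equilibrium is zero contribution and the group total is Σ E_j = 42 + 11 + 49 + 41 + 37 + 59 + 20 + 25 + 27 + 58 + 55 = 424.
Each contributed unit returns 9.020 to the group, so the social optimum is full contribution by everyone: group total = 9.020 × 424 = 3824.48.
Efficiency loss = (9.020 − 1) × 424 = 3400.48.

3400.48 dollars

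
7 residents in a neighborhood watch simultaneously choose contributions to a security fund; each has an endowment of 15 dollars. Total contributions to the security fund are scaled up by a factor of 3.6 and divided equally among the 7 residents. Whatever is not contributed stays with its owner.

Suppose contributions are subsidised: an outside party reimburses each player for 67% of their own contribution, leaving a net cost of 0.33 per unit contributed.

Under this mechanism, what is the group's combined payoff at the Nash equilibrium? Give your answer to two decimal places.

448.35 dollars

The effective private return per unit is now (3.6/7) / 0.33 = 1.5584 > 1, so every player's dominant strategy flips to full contribution.
At the Nash equilibrium everyone contributes 15. Group total payoff = 7 × (15 × 0.67 + 3.6 × 15) = 448.35.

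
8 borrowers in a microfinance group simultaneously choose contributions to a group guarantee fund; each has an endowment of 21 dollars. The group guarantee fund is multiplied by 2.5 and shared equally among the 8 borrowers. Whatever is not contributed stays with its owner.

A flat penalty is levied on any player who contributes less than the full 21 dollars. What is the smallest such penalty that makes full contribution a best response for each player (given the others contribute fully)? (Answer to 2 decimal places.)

Given the others contribute fully, the best deviation is to contribute 0 (any partial contribution still incurs the fine and gives up units whose private return 0.3125 is below 1).
Deviating from 21 to 0 saves 21 dollars but forfeits the deviator's share of the drop in the group guarantee fund: 2.5/8 × 21 = 6.56.
So the deviation gain is 21 − 6.56 = 14.44, and the fine must be at least 14.44 dollars to wipe it out.

14.44 dollars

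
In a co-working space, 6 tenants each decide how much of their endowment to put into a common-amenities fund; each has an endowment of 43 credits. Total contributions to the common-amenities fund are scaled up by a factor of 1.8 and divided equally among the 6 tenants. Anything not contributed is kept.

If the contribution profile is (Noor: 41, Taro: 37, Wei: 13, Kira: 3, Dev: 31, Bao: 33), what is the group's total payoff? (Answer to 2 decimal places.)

384.40 credits

Total contributed: 41 + 37 + 13 + 3 + 31 + 33 = 158; total kept: 6 × 43 − 158 = 100.
The common-amenities fund pays out 1.8 × 158 = 284.40 in aggregate.
Group total = 100 + 284.40 = 384.40.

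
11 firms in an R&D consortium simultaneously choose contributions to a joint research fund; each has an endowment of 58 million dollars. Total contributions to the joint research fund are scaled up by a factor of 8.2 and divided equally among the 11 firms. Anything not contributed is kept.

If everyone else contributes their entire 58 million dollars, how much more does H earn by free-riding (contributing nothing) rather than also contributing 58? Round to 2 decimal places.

14.76 million dollars

Switching from a contribution of 58 to 0 lets H keep an extra 58 million dollars, but lowers the joint research fund by 58, which costs H their own share of that drop: 8.2/11 × 58 = 43.24.
Net gain = 58 − 43.24 = 14.76. The private return per contributed unit (0.7455) is below 1, so free-riding is indeed the best response regardless of what the others do.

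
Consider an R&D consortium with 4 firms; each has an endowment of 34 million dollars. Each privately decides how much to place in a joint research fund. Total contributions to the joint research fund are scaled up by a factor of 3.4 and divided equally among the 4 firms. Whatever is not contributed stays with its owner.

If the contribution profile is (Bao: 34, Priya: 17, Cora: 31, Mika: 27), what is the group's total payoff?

Total contributed: 34 + 17 + 31 + 27 = 109; total kept: 4 × 34 − 109 = 27.
The joint research fund pays out 3.4 × 109 = 370.60 in aggregate.
Group total = 27 + 370.60 = 397.60.

397.60 million dollars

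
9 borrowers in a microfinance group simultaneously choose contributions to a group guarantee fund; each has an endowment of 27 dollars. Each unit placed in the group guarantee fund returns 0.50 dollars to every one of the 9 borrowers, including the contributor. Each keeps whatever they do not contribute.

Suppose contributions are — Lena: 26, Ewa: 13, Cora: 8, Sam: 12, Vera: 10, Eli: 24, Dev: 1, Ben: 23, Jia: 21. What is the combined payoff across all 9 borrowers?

Total contributed: 26 + 13 + 8 + 12 + 10 + 24 + 1 + 23 + 21 = 138; total kept: 9 × 27 − 138 = 105.
The group guarantee fund pays out 0.50 × 9 × 138 = 621.00 in aggregate.
Group total = 105 + 621.00 = 726.00.

726.00 dollars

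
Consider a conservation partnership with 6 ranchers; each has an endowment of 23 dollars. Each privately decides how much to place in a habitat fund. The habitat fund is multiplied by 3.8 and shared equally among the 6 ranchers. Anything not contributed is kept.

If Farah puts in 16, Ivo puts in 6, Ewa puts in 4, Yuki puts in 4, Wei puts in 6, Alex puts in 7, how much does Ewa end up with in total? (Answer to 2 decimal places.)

46.23 dollars

Total contributed: 16 + 6 + 4 + 4 + 6 + 7 = 43.
Each receives 3.8 × 43 / 6 = 27.23 from the habitat fund.
Ewa keeps 23 − 4 = 19, so Ewa's payoff is 19 + 27.23 = 46.23.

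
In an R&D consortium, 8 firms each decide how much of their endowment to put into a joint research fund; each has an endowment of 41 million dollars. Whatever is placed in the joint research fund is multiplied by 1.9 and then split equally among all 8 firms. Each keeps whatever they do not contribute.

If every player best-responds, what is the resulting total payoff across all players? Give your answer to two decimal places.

328.00 million dollars

Each contributed unit returns 1.9/8 = 0.2375 to its contributor — below 1 — so contributing 0 is dominant for every player. At the Nash equilibrium everyone keeps their 41, and the group total is 8 × 41 = 328.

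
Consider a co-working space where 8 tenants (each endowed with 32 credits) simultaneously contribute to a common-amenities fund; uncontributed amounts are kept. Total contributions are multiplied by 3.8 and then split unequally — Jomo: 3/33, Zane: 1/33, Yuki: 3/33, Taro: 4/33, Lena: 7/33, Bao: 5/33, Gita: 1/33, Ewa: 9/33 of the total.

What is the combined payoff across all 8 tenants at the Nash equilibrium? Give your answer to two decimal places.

345.60 credits

A player with share s gets back 3.8·s per unit contributed, so full contribution is dominant for anyone with s > 1/3.8 = 0.2632 and zero contribution is dominant for anyone below.
Ewa alone (share 9/33) is above the threshold, contributing 32; the remaining 7 contribute 0. Total contributed: 32.
The common-amenities fund pays out 3.8 × 32 = 121.60 in total (split across the unequal shares, but the aggregate is all that matters for the group sum).
The 7 free-riders keep 32 each, adding 224. Group total = 224 + 121.60 = 345.60.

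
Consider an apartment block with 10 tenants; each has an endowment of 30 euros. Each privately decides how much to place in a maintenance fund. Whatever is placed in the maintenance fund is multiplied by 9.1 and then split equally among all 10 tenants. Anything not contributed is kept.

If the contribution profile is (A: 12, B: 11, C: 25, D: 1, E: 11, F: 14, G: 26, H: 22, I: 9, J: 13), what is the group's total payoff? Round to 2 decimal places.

1466.40 euros

Total contributed: 12 + 11 + 25 + 1 + 11 + 14 + 26 + 22 + 9 + 13 = 144; total kept: 10 × 30 − 144 = 156.
The maintenance fund pays out 9.1 × 144 = 1310.40 in aggregate.
Group total = 156 + 1310.40 = 1466.40.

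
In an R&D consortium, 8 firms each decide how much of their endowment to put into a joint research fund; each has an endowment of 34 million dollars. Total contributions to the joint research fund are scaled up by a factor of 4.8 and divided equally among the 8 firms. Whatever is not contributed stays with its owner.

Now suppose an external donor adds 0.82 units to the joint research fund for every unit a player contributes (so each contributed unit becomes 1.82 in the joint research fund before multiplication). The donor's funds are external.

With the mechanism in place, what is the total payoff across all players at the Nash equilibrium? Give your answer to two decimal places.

The effective private return per unit is now 4.8 × 1.82 / 8 = 1.0920 > 1, so every player's dominant strategy flips to full contribution.
At the Nash equilibrium everyone contributes 34. Group total payoff = 4.8 × 1.82 × 272 = 2376.19.

2376.19 million dollars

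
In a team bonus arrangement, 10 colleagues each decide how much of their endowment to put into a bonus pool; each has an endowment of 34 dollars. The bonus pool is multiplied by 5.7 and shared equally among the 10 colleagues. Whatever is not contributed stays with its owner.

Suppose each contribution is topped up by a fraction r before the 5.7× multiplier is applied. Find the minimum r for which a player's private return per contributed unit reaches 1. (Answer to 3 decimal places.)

0.754

With matching at rate r, one contributed unit becomes (1 + r) in the bonus pool and returns 5.7 × (1 + r) / 10 to the contributor.
Setting this equal to 1: 1 + r = 10/5.7 = 1.7544.
So the minimum matching rate is r = 1.7544 − 1 = 0.754.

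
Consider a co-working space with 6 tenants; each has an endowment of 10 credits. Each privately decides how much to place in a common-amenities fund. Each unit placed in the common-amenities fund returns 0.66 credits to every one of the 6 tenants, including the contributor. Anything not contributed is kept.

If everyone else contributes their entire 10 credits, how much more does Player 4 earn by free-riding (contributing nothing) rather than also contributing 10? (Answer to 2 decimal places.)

3.40 credits

Switching from a contribution of 10 to 0 lets Player 4 keep an extra 10 credits, but lowers the common-amenities fund by 10, which costs Player 4 their own share of that drop: 0.66 × 10 = 6.60.
Net gain = 10 − 6.60 = 3.40. The private return per contributed unit (0.66) is below 1, so free-riding is indeed the best response regardless of what the others do.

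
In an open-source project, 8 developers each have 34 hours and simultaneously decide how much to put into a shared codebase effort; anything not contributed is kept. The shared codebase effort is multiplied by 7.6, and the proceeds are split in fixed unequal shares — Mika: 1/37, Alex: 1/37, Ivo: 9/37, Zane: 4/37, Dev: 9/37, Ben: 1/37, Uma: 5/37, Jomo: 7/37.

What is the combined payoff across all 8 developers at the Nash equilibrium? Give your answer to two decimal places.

1169.60 hours

For player j, contributing a unit is worthwhile iff 7.6 × (j's share) ≥ 1, i.e. iff j's share is at least 0.1316.
Ivo, Dev, Uma and Jomo clear that bar, contributing 34 each; the remaining 4 contribute 0. Total contributed: 136.
The shared codebase effort pays out 7.6 × 136 = 1033.60 in total (split across the unequal shares, but the aggregate is all that matters for the group sum).
The 4 free-riders keep 34 each, adding 136. Group total = 136 + 1033.60 = 1169.60.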